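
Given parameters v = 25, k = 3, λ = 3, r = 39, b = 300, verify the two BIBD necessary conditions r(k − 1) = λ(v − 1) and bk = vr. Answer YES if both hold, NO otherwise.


Condition (i): r(k − 1) = 39·2 = 78; λ(v − 1) = 3·24 = 72. Match? NO.
Condition (ii): bk = 300·3 = 900; vr = 25·39 = 975. Match? NO.
Both conditions hold? NO.

NO


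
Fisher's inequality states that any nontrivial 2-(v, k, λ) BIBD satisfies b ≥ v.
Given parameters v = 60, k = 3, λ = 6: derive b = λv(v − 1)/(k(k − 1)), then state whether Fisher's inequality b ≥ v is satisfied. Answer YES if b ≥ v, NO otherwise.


r = λ(v − 1)/(k − 1) = 6·59/2 = 177.
b = vr/k = 60·177/3 = 3540.
Fisher's inequality: b ≥ v ⇔ 3540 ≥ 60? YES.

YES


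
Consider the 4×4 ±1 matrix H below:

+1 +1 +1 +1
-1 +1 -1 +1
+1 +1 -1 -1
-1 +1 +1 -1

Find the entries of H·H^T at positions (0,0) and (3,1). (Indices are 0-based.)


Row 0 of H: [1, 1, 1, 1].
Row 1 of H: [-1, 1, -1, 1].
Row 3 of H: [-1, 1, 1, -1].
(H·H^T)[0][0] = Σ_j H[0][j]·H[0][j] = (1)² + (1)² + (1)² + (1)² = 1 + 1 + 1 + 1 = 4.
(H·H^T)[3][1] = Σ_j H[3][j]·H[1][j] = (-1)·(-1) + (1)·(1) + (1)·(-1) + (-1)·(1) = 1 + 1 + -1 + -1 = 0.
So rows 3 and 1 are orthogonal; the diagonal entry equals n = 4.

(0,0) entry = 4; (3,1) entry = 0.


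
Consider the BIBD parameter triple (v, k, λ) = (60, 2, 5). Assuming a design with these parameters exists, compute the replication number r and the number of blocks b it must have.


Any 2-(v, k, λ) BIBD satisfies two necessary conditions:
  (i)  Each point sits in r blocks, and counting incidences through any fixed point gives r(k − 1) = λ(v − 1), so r = λ(v − 1)/(k − 1).
  (ii) Total incidences bk = vr, so b = vr/k.
Step 1: r = λ(v − 1)/(k − 1) = 5·(60 − 1)/(2 − 1) = 5·59/1 = 295/1 = 295.
Step 2: b = vr/k = 60·295/2 = 17700/2 = 8850.
Check integrality: r = 295 ∈ Z ✓, b = 8850 ∈ Z ✓.
(These identities are necessary conditions: they determine r and b for any design with these parameters, but do not by themselves prove that one exists.)

r = 295, b = 8850.


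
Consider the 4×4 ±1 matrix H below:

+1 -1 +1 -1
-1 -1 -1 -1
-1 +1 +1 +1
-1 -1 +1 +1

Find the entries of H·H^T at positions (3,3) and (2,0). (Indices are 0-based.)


Row 0 of H: [1, -1, 1, -1].
Row 2 of H: [-1, 1, 1, 1].
Row 3 of H: [-1, -1, 1, 1].
(H·H^T)[3][3] = Σ_j H[3][j]·H[3][j] = (-1)² + (-1)² + (1)² + (1)² = 1 + 1 + 1 + 1 = 4.
(H·H^T)[2][0] = Σ_j H[2][j]·H[0][j] = (-1)·(1) + (1)·(-1) + (1)·(1) + (1)·(-1) = -1 + -1 + 1 + -1 = -2.
Rows 2 and 0 are not orthogonal (dot product = -2 ≠ 0), so H is not a Hadamard matrix.

(3,3) entry = 4; (2,0) entry = -2.


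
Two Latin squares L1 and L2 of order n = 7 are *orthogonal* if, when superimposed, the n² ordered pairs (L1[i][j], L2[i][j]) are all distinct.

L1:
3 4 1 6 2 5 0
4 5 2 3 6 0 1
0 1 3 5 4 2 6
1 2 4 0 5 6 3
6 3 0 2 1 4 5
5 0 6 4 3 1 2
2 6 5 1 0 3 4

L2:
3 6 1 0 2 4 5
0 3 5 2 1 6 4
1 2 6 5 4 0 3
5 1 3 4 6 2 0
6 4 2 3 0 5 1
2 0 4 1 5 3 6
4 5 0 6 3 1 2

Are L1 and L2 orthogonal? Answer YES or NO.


Form the n² = 49 superimposed pairs (L1[i][j], L2[i][j]), row by row (rows and columns indexed from 0):
row 0: (3,3) (4,6) (1,1) (6,0) (2,2) (5,4) (0,5)
row 1: (4,0) (5,3) (2,5) (3,2) (6,1) (0,6) (1,4)
row 2: (0,1) (1,2) (3,6) (5,5) (4,4) (2,0) (6,3)
row 3: (1,5) (2,1) (4,3) (0,4) (5,6) (6,2) (3,0)
row 4: (6,6) (3,4) (0,2) (2,3) (1,0) (4,5) (5,1)
row 5: (5,2) (0,0) (6,4) (4,1) (3,5) (1,3) (2,6)
row 6: (2,4) (6,5) (5,0) (1,6) (0,3) (3,1) (4,2)
Orthogonality requires all 49 pairs distinct.
Check by first coordinate: for each symbol s of L1, list the L2 entries in the n cells where L1 = s; they must all differ.
  L1 = 0: L2 entries (in reading order) 5, 6, 1, 4, 2, 0, 3 — all 7 distinct ✓
  L1 = 1: L2 entries (in reading order) 1, 4, 2, 5, 0, 3, 6 — all 7 distinct ✓
  L1 = 2: L2 entries (in reading order) 2, 5, 0, 1, 3, 6, 4 — all 7 distinct ✓
  L1 = 3: L2 entries (in reading order) 3, 2, 6, 0, 4, 5, 1 — all 7 distinct ✓
  L1 = 4: L2 entries (in reading order) 6, 0, 4, 3, 5, 1, 2 — all 7 distinct ✓
  L1 = 5: L2 entries (in reading order) 4, 3, 5, 6, 1, 2, 0 — all 7 distinct ✓
  L1 = 6: L2 entries (in reading order) 0, 1, 3, 2, 6, 4, 5 — all 7 distinct ✓
Every symbol of L1 meets every symbol of L2 exactly once, so all 49 pairs are distinct (49 of 49).
Conclusion: YES.

YES


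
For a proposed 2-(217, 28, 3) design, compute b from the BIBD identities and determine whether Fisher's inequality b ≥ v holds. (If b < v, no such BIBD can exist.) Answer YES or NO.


r = λ(v − 1)/(k − 1) = 3·216/27 = 24.
b = vr/k = 217·24/28 = 186.
Fisher's inequality: b ≥ v ⇔ 186 ≥ 217? NO.

NO


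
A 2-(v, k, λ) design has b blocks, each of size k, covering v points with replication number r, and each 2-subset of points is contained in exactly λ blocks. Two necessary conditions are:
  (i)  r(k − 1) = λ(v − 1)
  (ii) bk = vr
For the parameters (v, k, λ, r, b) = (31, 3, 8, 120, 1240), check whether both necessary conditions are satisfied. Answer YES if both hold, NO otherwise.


Condition (i): r(k − 1) = 120·2 = 240; λ(v − 1) = 8·30 = 240. Match? YES.
Condition (ii): bk = 1240·3 = 3720; vr = 31·120 = 3720. Match? YES.
Both conditions hold? YES.

YES


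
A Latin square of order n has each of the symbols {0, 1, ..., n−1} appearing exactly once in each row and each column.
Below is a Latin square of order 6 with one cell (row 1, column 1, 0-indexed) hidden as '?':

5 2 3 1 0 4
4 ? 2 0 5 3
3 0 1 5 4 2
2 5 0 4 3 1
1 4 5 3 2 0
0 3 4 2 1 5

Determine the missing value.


Row 1 contains symbols [0, 2, 3, 4, 5] — missing [1].
Column 1 contains symbols [0, 2, 3, 4, 5] — missing [1].
The missing symbol must appear in both missing sets; intersection = [1].
Therefore the hidden value is 1.

Missing value = 1.


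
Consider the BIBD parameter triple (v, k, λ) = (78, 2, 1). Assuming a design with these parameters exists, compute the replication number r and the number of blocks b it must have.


Any 2-(v, k, λ) BIBD satisfies two necessary conditions:
  (i)  Each point sits in r blocks, and counting incidences through any fixed point gives r(k − 1) = λ(v − 1), so r = λ(v − 1)/(k − 1).
  (ii) Total incidences bk = vr, so b = vr/k.
Step 1: r = λ(v − 1)/(k − 1) = 1·(78 − 1)/(2 − 1) = 1·77/1 = 77/1 = 77.
Step 2: b = vr/k = 78·77/2 = 6006/2 = 3003.
Check integrality: r = 77 ∈ Z ✓, b = 3003 ∈ Z ✓.
(These identities are necessary conditions: they determine r and b for any design with these parameters, but do not by themselves prove that one exists.)

r = 77, b = 3003.


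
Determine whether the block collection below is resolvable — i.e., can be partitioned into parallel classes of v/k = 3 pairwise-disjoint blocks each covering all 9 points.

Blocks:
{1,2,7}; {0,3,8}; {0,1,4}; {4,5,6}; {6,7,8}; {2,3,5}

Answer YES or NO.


v = 9, block size k = 3, number of blocks = 6.
For resolvability, blocks must partition into parallel classes of size v/k = 3.
Total blocks must therefore be a multiple of 3: 6 = 3·2 + 0 ⇒ divisible ✓.
Greedy packing gives 2 candidate class(es). Each should be a full parallel class (size 3, covers all 9 points).
  Class 1 (3 blocks): {1,2,7}; {0,3,8}; {4,5,6}. Points covered: [0, 1, 2, 3, 4, 5, 6, 7, 8].
  Class 2 (3 blocks): {0,1,4}; {6,7,8}; {2,3,5}. Points covered: [0, 1, 2, 3, 4, 5, 6, 7, 8].
All classes full (size 3)? YES. All classes cover every point? YES.
Resolvable? YES.

YES


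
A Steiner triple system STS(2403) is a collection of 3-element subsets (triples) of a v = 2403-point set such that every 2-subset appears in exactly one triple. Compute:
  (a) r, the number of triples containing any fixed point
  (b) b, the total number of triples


An STS(v) is a 2-(v, 3, 1) BIBD: block size k = 3, λ = 1.
Replication: r(k − 1) = λ(v − 1) ⇒ r·2 = 2403 − 1 = 2402 ⇒ r = 1201.
Block count: bk = vr ⇒ b·3 = 2403·1201 = 2886003 ⇒ b = 962001.

r = 1201, b = 962001.


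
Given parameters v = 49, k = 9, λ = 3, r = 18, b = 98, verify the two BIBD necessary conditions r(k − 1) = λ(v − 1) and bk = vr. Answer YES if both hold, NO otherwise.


Condition (i): r(k − 1) = 18·8 = 144; λ(v − 1) = 3·48 = 144. Match? YES.
Condition (ii): bk = 98·9 = 882; vr = 49·18 = 882. Match? YES.
Both conditions hold? YES.

YES


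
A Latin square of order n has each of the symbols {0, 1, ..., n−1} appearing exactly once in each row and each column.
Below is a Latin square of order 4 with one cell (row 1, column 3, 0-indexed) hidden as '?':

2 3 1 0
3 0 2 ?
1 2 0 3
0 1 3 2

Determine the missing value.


Row 1 contains symbols [0, 2, 3] — missing [1].
Column 3 contains symbols [0, 2, 3] — missing [1].
The missing symbol must appear in both missing sets; intersection = [1].
Therefore the hidden value is 1.

Missing value = 1.


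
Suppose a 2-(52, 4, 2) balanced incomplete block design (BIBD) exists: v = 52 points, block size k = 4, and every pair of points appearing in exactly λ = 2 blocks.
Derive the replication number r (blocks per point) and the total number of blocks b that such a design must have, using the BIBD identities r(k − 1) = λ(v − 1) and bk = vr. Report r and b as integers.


Any 2-(v, k, λ) BIBD satisfies two necessary conditions:
  (i)  Each point sits in r blocks, and counting incidences through any fixed point gives r(k − 1) = λ(v − 1), so r = λ(v − 1)/(k − 1).
  (ii) Total incidences bk = vr, so b = vr/k.
Step 1: r = λ(v − 1)/(k − 1) = 2·(52 − 1)/(4 − 1) = 2·51/3 = 102/3 = 34.
Step 2: b = vr/k = 52·34/4 = 1768/4 = 442.
Check integrality: r = 34 ∈ Z ✓, b = 442 ∈ Z ✓.
(These identities are necessary conditions: they determine r and b for any design with these parameters, but do not by themselves prove that one exists.)

r = 34, b = 442.


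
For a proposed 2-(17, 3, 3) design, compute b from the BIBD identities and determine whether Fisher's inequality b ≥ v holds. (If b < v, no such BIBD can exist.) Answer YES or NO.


r = λ(v − 1)/(k − 1) = 3·16/2 = 24.
b = vr/k = 17·24/3 = 136.
Fisher's inequality: b ≥ v ⇔ 136 ≥ 17? YES.

YES


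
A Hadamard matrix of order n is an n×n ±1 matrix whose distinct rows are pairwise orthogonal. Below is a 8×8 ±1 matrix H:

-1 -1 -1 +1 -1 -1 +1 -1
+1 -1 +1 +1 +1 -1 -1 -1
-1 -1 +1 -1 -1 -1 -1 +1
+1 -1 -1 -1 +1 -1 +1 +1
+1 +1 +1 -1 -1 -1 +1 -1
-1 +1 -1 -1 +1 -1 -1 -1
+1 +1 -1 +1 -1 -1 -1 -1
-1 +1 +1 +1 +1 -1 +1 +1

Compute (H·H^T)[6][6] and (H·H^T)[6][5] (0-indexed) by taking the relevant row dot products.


Row 5 of H: [-1, 1, -1, -1, 1, -1, -1, -1].
Row 6 of H: [1, 1, -1, 1, -1, -1, -1, -1].
(H·H^T)[6][6] = Σ_j H[6][j]·H[6][j] = (1)² + (1)² + (-1)² + (1)² + (-1)² + (-1)² + (-1)² + (-1)² = 1 + 1 + 1 + 1 + 1 + 1 + 1 + 1 = 8.
(H·H^T)[6][5] = Σ_j H[6][j]·H[5][j] = (1)·(-1) + (1)·(1) + (-1)·(-1) + (1)·(-1) + (-1)·(1) + (-1)·(-1) + (-1)·(-1) + (-1)·(-1) = -1 + 1 + 1 + -1 + -1 + 1 + 1 + 1 = 2.
Rows 6 and 5 are not orthogonal (dot product = 2 ≠ 0), so H is not a Hadamard matrix.

(6,6) entry = 8; (6,5) entry = 2.


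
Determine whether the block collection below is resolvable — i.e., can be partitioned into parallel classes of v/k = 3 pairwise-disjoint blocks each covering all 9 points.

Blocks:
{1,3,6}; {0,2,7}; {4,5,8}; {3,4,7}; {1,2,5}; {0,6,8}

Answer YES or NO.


v = 9, block size k = 3, number of blocks = 6.
For resolvability, blocks must partition into parallel classes of size v/k = 3.
Total blocks must therefore be a multiple of 3: 6 = 3·2 + 0 ⇒ divisible ✓.
Greedy packing gives 2 candidate class(es). Each should be a full parallel class (size 3, covers all 9 points).
  Class 1 (3 blocks): {1,3,6}; {0,2,7}; {4,5,8}. Points covered: [0, 1, 2, 3, 4, 5, 6, 7, 8].
  Class 2 (3 blocks): {3,4,7}; {1,2,5}; {0,6,8}. Points covered: [0, 1, 2, 3, 4, 5, 6, 7, 8].
All classes full (size 3)? YES. All classes cover every point? YES.
Resolvable? YES.

YES


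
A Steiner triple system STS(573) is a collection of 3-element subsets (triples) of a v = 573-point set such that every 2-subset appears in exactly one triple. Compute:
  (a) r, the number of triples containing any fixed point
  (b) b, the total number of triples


An STS(v) is a 2-(v, 3, 1) BIBD: block size k = 3, λ = 1.
Replication: r(k − 1) = λ(v − 1) ⇒ r·2 = 573 − 1 = 572 ⇒ r = 286.
Block count: bk = vr ⇒ b·3 = 573·286 = 163878 ⇒ b = 54626.
(Check via b = v(v − 1)/6 = 573·572/6 = 327756/6 = 54626.)

r = 286, b = 54626.


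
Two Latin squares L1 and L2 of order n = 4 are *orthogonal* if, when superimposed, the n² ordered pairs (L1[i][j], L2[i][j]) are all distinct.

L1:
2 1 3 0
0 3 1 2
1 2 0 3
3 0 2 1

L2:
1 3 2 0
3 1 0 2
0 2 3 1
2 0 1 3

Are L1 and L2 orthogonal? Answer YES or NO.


Form the n² = 16 superimposed pairs (L1[i][j], L2[i][j]), row by row (rows and columns indexed from 0):
row 0: (2,1) (1,3) (3,2) (0,0)
row 1: (0,3) (3,1) (1,0) (2,2)
row 2: (1,0) (2,2) (0,3) (3,1)
row 3: (3,2) (0,0) (2,1) (1,3)
Orthogonality requires all 16 pairs distinct.
But the pair (1,0) repeats: cell (1,2) has L1 = 1, L2 = 0, and cell (2,0) has L1 = 1, L2 = 0.
A repeated pair means some other pair never occurs (only 8 distinct pairs out of 16), so the squares are not orthogonal.
Conclusion: NO.

NO


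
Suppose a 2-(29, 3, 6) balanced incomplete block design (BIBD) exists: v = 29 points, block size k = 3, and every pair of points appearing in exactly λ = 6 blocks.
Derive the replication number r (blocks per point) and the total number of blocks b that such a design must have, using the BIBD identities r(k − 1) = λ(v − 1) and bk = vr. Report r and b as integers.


Any 2-(v, k, λ) BIBD satisfies two necessary conditions:
  (i)  Each point sits in r blocks, and counting incidences through any fixed point gives r(k − 1) = λ(v − 1), so r = λ(v − 1)/(k − 1).
  (ii) Total incidences bk = vr, so b = vr/k.
Step 1: r = λ(v − 1)/(k − 1) = 6·(29 − 1)/(3 − 1) = 6·28/2 = 168/2 = 84.
Step 2: b = vr/k = 29·84/3 = 2436/3 = 812.
Check integrality: r = 84 ∈ Z ✓, b = 812 ∈ Z ✓.
(These identities are necessary conditions: they determine r and b for any design with these parameters, but do not by themselves prove that one exists.)

r = 84, b = 812.


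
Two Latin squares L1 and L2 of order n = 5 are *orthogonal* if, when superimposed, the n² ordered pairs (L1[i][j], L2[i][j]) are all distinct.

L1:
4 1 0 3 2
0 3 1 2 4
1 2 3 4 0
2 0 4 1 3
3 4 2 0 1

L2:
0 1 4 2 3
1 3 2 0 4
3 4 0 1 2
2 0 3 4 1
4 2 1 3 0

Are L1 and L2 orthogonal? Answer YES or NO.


Form the n² = 25 superimposed pairs (L1[i][j], L2[i][j]), row by row (rows and columns indexed from 0):
row 0: (4,0) (1,1) (0,4) (3,2) (2,3)
row 1: (0,1) (3,3) (1,2) (2,0) (4,4)
row 2: (1,3) (2,4) (3,0) (4,1) (0,2)
row 3: (2,2) (0,0) (4,3) (1,4) (3,1)
row 4: (3,4) (4,2) (2,1) (0,3) (1,0)
Orthogonality requires all 25 pairs distinct.
Check by first coordinate: for each symbol s of L1, list the L2 entries in the n cells where L1 = s; they must all differ.
  L1 = 0: L2 entries (in reading order) 4, 1, 2, 0, 3 — all 5 distinct ✓
  L1 = 1: L2 entries (in reading order) 1, 2, 3, 4, 0 — all 5 distinct ✓
  L1 = 2: L2 entries (in reading order) 3, 0, 4, 2, 1 — all 5 distinct ✓
  L1 = 3: L2 entries (in reading order) 2, 3, 0, 1, 4 — all 5 distinct ✓
  L1 = 4: L2 entries (in reading order) 0, 4, 1, 3, 2 — all 5 distinct ✓
Every symbol of L1 meets every symbol of L2 exactly once, so all 25 pairs are distinct (25 of 25).
Conclusion: YES.

YES


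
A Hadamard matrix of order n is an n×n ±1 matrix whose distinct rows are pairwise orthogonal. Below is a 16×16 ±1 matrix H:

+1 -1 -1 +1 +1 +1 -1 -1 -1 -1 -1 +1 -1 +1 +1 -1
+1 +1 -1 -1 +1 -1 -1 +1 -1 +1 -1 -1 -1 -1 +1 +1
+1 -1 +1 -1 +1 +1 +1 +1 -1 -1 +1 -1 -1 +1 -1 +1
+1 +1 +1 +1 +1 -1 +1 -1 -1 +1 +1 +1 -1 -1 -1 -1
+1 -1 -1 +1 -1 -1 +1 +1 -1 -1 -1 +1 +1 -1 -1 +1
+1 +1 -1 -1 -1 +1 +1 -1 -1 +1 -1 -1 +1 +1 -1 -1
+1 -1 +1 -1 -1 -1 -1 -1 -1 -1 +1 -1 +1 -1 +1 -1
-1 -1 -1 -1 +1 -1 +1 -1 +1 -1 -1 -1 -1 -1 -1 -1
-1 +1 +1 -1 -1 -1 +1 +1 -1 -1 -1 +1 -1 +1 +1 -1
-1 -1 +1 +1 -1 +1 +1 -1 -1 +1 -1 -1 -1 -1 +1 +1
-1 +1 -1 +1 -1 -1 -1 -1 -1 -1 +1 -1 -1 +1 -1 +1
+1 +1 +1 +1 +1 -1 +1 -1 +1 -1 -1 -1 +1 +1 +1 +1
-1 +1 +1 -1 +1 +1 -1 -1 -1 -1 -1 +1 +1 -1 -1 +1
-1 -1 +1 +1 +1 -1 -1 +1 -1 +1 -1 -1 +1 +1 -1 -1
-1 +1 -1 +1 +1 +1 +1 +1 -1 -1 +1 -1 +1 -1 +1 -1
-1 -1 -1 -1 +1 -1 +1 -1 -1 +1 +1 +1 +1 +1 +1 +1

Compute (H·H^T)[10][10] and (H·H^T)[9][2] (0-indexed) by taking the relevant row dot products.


Row 2 of H: [1, -1, 1, -1, 1, 1, 1, 1, -1, -1, 1, -1, -1, 1, -1, 1].
Row 9 of H: [-1, -1, 1, 1, -1, 1, 1, -1, -1, 1, -1, -1, -1, -1, 1, 1].
Row 10 of H: [-1, 1, -1, 1, -1, -1, -1, -1, -1, -1, 1, -1, -1, 1, -1, 1].
(H·H^T)[10][10] = Σ_j H[10][j]·H[10][j] = (-1)² + (1)² + (-1)² + (1)² + (-1)² + (-1)² + (-1)² + (-1)² + (-1)² + (-1)² + (1)² + (-1)² + (-1)² + (1)² + (-1)² + (1)² = 1 + 1 + 1 + 1 + 1 + 1 + 1 + 1 + 1 + 1 + 1 + 1 + 1 + 1 + 1 + 1 = 16.
(H·H^T)[9][2] = Σ_j H[9][j]·H[2][j] = (-1)·(1) + (-1)·(-1) + (1)·(1) + (1)·(-1) + (-1)·(1) + (1)·(1) + (1)·(1) + (-1)·(1) + (-1)·(-1) + (1)·(-1) + (-1)·(1) + (-1)·(-1) + (-1)·(-1) + (-1)·(1) + (1)·(-1) + (1)·(1) = -1 + 1 + 1 + -1 + -1 + 1 + 1 + -1 + 1 + -1 + -1 + 1 + 1 + -1 + -1 + 1 = 0.
So rows 9 and 2 are orthogonal; the diagonal entry equals n = 16.

(10,10) entry = 16; (9,2) entry = 0.


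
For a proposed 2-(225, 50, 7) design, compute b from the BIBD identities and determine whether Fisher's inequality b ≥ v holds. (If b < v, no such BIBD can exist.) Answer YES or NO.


b = λv(v − 1)/(k(k − 1)) = 7·225·224/(50·49) = 352800/2450 = 144.
Compare with v = 225: b < v, so Fisher's inequality fails.

NO


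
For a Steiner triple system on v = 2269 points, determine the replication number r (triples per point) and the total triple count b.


An STS(v) is a 2-(v, 3, 1) BIBD: block size k = 3, λ = 1.
Replication: r(k − 1) = λ(v − 1) ⇒ r·2 = 2269 − 1 = 2268 ⇒ r = 1134.
Block count: b = v(v − 1)/6 = 2269·2268/6 = 5146092/6 = 857682.
(Check via bk = vr: 857682·3 = 2573046 = 2269·1134 = 2573046 ✓.)

r = 1134, b = 857682.


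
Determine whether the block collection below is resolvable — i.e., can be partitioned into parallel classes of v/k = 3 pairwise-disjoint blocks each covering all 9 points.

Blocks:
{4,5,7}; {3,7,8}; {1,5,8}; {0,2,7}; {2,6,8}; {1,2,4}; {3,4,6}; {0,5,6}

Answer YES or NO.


v = 9, block size k = 3, number of blocks = 8.
For resolvability, blocks must partition into parallel classes of size v/k = 3.
Total blocks must therefore be a multiple of 3: 8 = 3·2 + 2 ⇒ not divisible ✗.
Resolvable? NO.

NO


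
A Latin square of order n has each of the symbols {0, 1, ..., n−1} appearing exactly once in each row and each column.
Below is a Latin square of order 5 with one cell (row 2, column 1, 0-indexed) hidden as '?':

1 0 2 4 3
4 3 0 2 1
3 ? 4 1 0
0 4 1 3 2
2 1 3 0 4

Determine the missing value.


Row 2 contains symbols [0, 1, 3, 4] — missing [2].
Column 1 contains symbols [0, 1, 3, 4] — missing [2].
The missing symbol must appear in both missing sets; intersection = [2].
Therefore the hidden value is 2.

Missing value = 2.


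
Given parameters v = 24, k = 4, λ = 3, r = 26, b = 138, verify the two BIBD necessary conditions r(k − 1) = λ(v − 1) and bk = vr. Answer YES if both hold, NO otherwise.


Condition (i): r(k − 1) = 26·3 = 78; λ(v − 1) = 3·23 = 69. Match? NO.
Condition (ii): bk = 138·4 = 552; vr = 24·26 = 624. Match? NO.
Both conditions hold? NO.

NO


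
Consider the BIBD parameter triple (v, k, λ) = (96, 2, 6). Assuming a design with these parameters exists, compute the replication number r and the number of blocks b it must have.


Any 2-(v, k, λ) BIBD satisfies two necessary conditions:
  (i)  Each point sits in r blocks, and counting incidences through any fixed point gives r(k − 1) = λ(v − 1), so r = λ(v − 1)/(k − 1).
  (ii) Total incidences bk = vr, so b = vr/k.
Step 1: r = λ(v − 1)/(k − 1) = 6·(96 − 1)/(2 − 1) = 6·95/1 = 570/1 = 570.
Step 2: b = vr/k = 96·570/2 = 54720/2 = 27360.
Check integrality: r = 570 ∈ Z ✓, b = 27360 ∈ Z ✓.
(These identities are necessary conditions: they determine r and b for any design with these parameters, but do not by themselves prove that one exists.)

r = 570, b = 27360.


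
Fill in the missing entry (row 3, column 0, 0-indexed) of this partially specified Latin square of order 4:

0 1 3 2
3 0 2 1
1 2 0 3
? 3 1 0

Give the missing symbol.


Row 3 contains symbols [0, 1, 3] — missing [2].
Column 0 contains symbols [0, 1, 3] — missing [2].
The missing symbol must appear in both missing sets; intersection = [2].
Therefore the hidden value is 2.

Missing value = 2.


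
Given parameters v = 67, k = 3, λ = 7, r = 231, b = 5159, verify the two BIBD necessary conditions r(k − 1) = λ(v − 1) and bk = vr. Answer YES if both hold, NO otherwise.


Condition (i): r(k − 1) = 231·2 = 462; λ(v − 1) = 7·66 = 462. Match? YES.
Condition (ii): bk = 5159·3 = 15477; vr = 67·231 = 15477. Match? YES.
Both conditions hold? YES.

YES


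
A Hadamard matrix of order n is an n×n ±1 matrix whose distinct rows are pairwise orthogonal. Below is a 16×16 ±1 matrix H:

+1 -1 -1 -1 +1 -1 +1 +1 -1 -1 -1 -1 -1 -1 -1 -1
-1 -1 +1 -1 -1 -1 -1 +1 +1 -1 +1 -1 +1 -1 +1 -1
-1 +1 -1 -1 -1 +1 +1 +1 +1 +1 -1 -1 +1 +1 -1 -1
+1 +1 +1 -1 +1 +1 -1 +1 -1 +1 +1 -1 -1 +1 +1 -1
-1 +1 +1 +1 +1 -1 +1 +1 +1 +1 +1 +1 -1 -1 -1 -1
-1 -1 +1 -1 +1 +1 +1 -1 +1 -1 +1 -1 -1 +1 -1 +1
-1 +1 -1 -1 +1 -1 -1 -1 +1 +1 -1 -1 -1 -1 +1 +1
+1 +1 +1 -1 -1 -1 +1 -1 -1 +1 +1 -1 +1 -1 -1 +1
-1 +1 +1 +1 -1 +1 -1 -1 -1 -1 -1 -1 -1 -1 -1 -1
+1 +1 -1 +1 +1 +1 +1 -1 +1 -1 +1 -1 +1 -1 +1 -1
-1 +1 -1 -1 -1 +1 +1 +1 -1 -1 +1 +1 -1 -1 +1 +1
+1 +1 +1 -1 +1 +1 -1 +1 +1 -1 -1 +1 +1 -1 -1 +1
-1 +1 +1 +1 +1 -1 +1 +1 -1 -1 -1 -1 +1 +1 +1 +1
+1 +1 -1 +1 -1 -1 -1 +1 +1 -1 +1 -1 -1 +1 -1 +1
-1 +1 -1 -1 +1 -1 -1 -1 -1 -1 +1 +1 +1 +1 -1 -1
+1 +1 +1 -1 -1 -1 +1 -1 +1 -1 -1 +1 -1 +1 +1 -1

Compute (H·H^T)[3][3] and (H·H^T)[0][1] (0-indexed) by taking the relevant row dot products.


Row 0 of H: [1, -1, -1, -1, 1, -1, 1, 1, -1, -1, -1, -1, -1, -1, -1, -1].
Row 1 of H: [-1, -1, 1, -1, -1, -1, -1, 1, 1, -1, 1, -1, 1, -1, 1, -1].
Row 3 of H: [1, 1, 1, -1, 1, 1, -1, 1, -1, 1, 1, -1, -1, 1, 1, -1].
(H·H^T)[3][3] = Σ_j H[3][j]·H[3][j] = (1)² + (1)² + (1)² + (-1)² + (1)² + (1)² + (-1)² + (1)² + (-1)² + (1)² + (1)² + (-1)² + (-1)² + (1)² + (1)² + (-1)² = 1 + 1 + 1 + 1 + 1 + 1 + 1 + 1 + 1 + 1 + 1 + 1 + 1 + 1 + 1 + 1 = 16.
(H·H^T)[0][1] = Σ_j H[0][j]·H[1][j] = (1)·(-1) + (-1)·(-1) + (-1)·(1) + (-1)·(-1) + (1)·(-1) + (-1)·(-1) + (1)·(-1) + (1)·(1) + (-1)·(1) + (-1)·(-1) + (-1)·(1) + (-1)·(-1) + (-1)·(1) + (-1)·(-1) + (-1)·(1) + (-1)·(-1) = -1 + 1 + -1 + 1 + -1 + 1 + -1 + 1 + -1 + 1 + -1 + 1 + -1 + 1 + -1 + 1 = 0.
So rows 0 and 1 are orthogonal; the diagonal entry equals n = 16.

(3,3) entry = 16; (0,1) entry = 0.


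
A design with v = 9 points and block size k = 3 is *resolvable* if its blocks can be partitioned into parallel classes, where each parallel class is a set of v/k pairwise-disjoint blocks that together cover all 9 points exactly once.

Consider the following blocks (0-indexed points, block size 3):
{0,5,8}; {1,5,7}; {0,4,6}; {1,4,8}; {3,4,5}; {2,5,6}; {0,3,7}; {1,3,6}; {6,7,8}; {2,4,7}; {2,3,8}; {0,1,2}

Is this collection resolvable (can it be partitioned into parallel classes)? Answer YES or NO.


v = 9, block size k = 3, number of blocks = 12.
For resolvability, blocks must partition into parallel classes of size v/k = 3.
Total blocks must therefore be a multiple of 3: 12 = 3·4 + 0 ⇒ divisible ✓.
Greedy packing gives 4 candidate class(es). Each should be a full parallel class (size 3, covers all 9 points).
  Class 1 (3 blocks): {0,5,8}; {1,3,6}; {2,4,7}. Points covered: [0, 1, 2, 3, 4, 5, 6, 7, 8].
  Class 2 (3 blocks): {1,5,7}; {0,4,6}; {2,3,8}. Points covered: [0, 1, 2, 3, 4, 5, 6, 7, 8].
  Class 3 (3 blocks): {1,4,8}; {2,5,6}; {0,3,7}. Points covered: [0, 1, 2, 3, 4, 5, 6, 7, 8].
  Class 4 (3 blocks): {3,4,5}; {6,7,8}; {0,1,2}. Points covered: [0, 1, 2, 3, 4, 5, 6, 7, 8].
All classes full (size 3)? YES. All classes cover every point? YES.
Resolvable? YES.

YES


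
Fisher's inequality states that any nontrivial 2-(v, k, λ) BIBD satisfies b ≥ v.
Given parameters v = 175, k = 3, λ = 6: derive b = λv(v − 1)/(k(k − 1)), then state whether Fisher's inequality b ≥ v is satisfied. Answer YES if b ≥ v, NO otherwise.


b = λv(v − 1)/(k(k − 1)) = 6·175·174/(3·2) = 182700/6 = 30450.
Compare with v = 175: b ≥ v, so Fisher's inequality holds.

YES


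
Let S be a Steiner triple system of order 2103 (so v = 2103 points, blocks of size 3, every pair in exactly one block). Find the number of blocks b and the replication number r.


An STS(v) is a 2-(v, 3, 1) BIBD: block size k = 3, λ = 1.
Replication: r(k − 1) = λ(v − 1) ⇒ r·2 = 2103 − 1 = 2102 ⇒ r = 1051.
Block count: bk = vr ⇒ b·3 = 2103·1051 = 2210253 ⇒ b = 736751.
(Check via b = v(v − 1)/6 = 2103·2102/6 = 4420506/6 = 736751.)

r = 1051, b = 736751.


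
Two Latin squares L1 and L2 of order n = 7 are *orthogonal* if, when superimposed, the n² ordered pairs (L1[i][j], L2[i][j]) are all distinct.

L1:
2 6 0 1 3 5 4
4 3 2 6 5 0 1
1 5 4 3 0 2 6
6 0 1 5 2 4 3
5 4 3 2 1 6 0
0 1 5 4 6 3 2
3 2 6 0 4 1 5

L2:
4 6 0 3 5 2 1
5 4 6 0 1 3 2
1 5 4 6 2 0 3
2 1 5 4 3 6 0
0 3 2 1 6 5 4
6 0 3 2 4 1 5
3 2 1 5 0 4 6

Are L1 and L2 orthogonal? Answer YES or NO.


Form the n² = 49 superimposed pairs (L1[i][j], L2[i][j]), row by row (rows and columns indexed from 0):
row 0: (2,4) (6,6) (0,0) (1,3) (3,5) (5,2) (4,1)
row 1: (4,5) (3,4) (2,6) (6,0) (5,1) (0,3) (1,2)
row 2: (1,1) (5,5) (4,4) (3,6) (0,2) (2,0) (6,3)
row 3: (6,2) (0,1) (1,5) (5,4) (2,3) (4,6) (3,0)
row 4: (5,0) (4,3) (3,2) (2,1) (1,6) (6,5) (0,4)
row 5: (0,6) (1,0) (5,3) (4,2) (6,4) (3,1) (2,5)
row 6: (3,3) (2,2) (6,1) (0,5) (4,0) (1,4) (5,6)
Orthogonality requires all 49 pairs distinct.
Check by first coordinate: for each symbol s of L1, list the L2 entries in the n cells where L1 = s; they must all differ.
  L1 = 0: L2 entries (in reading order) 0, 3, 2, 1, 4, 6, 5 — all 7 distinct ✓
  L1 = 1: L2 entries (in reading order) 3, 2, 1, 5, 6, 0, 4 — all 7 distinct ✓
  L1 = 2: L2 entries (in reading order) 4, 6, 0, 3, 1, 5, 2 — all 7 distinct ✓
  L1 = 3: L2 entries (in reading order) 5, 4, 6, 0, 2, 1, 3 — all 7 distinct ✓
  L1 = 4: L2 entries (in reading order) 1, 5, 4, 6, 3, 2, 0 — all 7 distinct ✓
  L1 = 5: L2 entries (in reading order) 2, 1, 5, 4, 0, 3, 6 — all 7 distinct ✓
  L1 = 6: L2 entries (in reading order) 6, 0, 3, 2, 5, 4, 1 — all 7 distinct ✓
Every symbol of L1 meets every symbol of L2 exactly once, so all 49 pairs are distinct (49 of 49).
Conclusion: YES.

YES


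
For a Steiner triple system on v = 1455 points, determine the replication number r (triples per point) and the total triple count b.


An STS(v) is a 2-(v, 3, 1) BIBD: block size k = 3, λ = 1.
Replication: r(k − 1) = λ(v − 1) ⇒ r·2 = 1455 − 1 = 1454 ⇒ r = 727.
Block count: bk = vr ⇒ b·3 = 1455·727 = 1057785 ⇒ b = 352595.

r = 727, b = 352595.


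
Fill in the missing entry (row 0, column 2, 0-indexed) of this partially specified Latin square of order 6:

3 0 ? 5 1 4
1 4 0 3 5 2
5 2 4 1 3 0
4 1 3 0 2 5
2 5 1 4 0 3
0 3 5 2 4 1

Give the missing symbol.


Row 0 contains symbols [0, 1, 3, 4, 5] — missing [2].
Column 2 contains symbols [0, 1, 3, 4, 5] — missing [2].
The missing symbol must appear in both missing sets; intersection = [2].
Therefore the hidden value is 2.

Missing value = 2.


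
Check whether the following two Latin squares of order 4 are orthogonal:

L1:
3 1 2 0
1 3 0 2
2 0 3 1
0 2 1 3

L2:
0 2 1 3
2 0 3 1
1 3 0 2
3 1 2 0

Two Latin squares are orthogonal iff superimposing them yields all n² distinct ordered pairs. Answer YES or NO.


Form the n² = 16 superimposed pairs (L1[i][j], L2[i][j]), row by row (rows and columns indexed from 0):
row 0: (3,0) (1,2) (2,1) (0,3)
row 1: (1,2) (3,0) (0,3) (2,1)
row 2: (2,1) (0,3) (3,0) (1,2)
row 3: (0,3) (2,1) (1,2) (3,0)
Orthogonality requires all 16 pairs distinct.
But the pair (1,2) repeats: cell (0,1) has L1 = 1, L2 = 2, and cell (1,0) has L1 = 1, L2 = 2.
A repeated pair means some other pair never occurs (only 4 distinct pairs out of 16), so the squares are not orthogonal.
Conclusion: NO.

NO


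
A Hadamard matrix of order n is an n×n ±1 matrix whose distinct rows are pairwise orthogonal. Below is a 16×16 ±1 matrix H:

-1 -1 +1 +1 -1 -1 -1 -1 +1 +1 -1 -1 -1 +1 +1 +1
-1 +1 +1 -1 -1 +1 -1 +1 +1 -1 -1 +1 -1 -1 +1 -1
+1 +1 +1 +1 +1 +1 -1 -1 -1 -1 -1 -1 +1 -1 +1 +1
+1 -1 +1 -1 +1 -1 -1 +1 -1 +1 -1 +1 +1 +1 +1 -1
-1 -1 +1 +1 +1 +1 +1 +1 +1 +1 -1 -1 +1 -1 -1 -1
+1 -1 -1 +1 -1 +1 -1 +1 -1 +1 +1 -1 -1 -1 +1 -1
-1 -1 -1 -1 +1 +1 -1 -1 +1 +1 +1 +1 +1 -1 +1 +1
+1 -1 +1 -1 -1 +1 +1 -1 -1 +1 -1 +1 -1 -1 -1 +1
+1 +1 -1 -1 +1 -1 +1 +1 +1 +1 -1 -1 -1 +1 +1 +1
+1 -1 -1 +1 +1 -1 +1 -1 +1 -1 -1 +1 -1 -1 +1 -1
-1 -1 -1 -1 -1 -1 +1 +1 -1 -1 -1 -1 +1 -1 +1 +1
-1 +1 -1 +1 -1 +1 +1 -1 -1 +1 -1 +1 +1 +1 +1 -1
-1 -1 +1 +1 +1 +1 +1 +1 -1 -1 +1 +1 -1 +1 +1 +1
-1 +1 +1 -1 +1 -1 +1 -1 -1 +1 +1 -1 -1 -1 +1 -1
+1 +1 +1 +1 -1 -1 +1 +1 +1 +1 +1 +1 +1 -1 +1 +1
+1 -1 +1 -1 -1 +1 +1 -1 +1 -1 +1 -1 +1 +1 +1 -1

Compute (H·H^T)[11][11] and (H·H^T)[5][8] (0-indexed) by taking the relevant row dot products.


Row 5 of H: [1, -1, -1, 1, -1, 1, -1, 1, -1, 1, 1, -1, -1, -1, 1, -1].
Row 8 of H: [1, 1, -1, -1, 1, -1, 1, 1, 1, 1, -1, -1, -1, 1, 1, 1].
Row 11 of H: [-1, 1, -1, 1, -1, 1, 1, -1, -1, 1, -1, 1, 1, 1, 1, -1].
(H·H^T)[11][11] = Σ_j H[11][j]·H[11][j] = (-1)² + (1)² + (-1)² + (1)² + (-1)² + (1)² + (1)² + (-1)² + (-1)² + (1)² + (-1)² + (1)² + (1)² + (1)² + (1)² + (-1)² = 1 + 1 + 1 + 1 + 1 + 1 + 1 + 1 + 1 + 1 + 1 + 1 + 1 + 1 + 1 + 1 = 16.
(H·H^T)[5][8] = Σ_j H[5][j]·H[8][j] = (1)·(1) + (-1)·(1) + (-1)·(-1) + (1)·(-1) + (-1)·(1) + (1)·(-1) + (-1)·(1) + (1)·(1) + (-1)·(1) + (1)·(1) + (1)·(-1) + (-1)·(-1) + (-1)·(-1) + (-1)·(1) + (1)·(1) + (-1)·(1) = 1 + -1 + 1 + -1 + -1 + -1 + -1 + 1 + -1 + 1 + -1 + 1 + 1 + -1 + 1 + -1 = -2.
Rows 5 and 8 are not orthogonal (dot product = -2 ≠ 0), so H is not a Hadamard matrix.

(11,11) entry = 16; (5,8) entry = -2.


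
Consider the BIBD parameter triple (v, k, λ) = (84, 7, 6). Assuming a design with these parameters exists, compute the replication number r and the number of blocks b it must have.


Any 2-(v, k, λ) BIBD satisfies two necessary conditions:
  (i)  Each point sits in r blocks, and counting incidences through any fixed point gives r(k − 1) = λ(v − 1), so r = λ(v − 1)/(k − 1).
  (ii) Total incidences bk = vr, so b = vr/k.
Step 1: r = λ(v − 1)/(k − 1) = 6·(84 − 1)/(7 − 1) = 6·83/6 = 498/6 = 83.
Step 2: b = vr/k = 84·83/7 = 6972/7 = 996.
Check integrality: r = 83 ∈ Z ✓, b = 996 ∈ Z ✓.
(These identities are necessary conditions: they determine r and b for any design with these parameters, but do not by themselves prove that one exists.)

r = 83, b = 996.


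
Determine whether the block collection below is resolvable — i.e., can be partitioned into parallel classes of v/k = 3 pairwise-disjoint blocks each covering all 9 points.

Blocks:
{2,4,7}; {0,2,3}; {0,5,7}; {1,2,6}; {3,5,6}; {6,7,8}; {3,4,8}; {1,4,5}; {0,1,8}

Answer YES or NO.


v = 9, block size k = 3, number of blocks = 9.
For resolvability, blocks must partition into parallel classes of size v/k = 3.
Total blocks must therefore be a multiple of 3: 9 = 3·3 + 0 ⇒ divisible ✓.
Greedy packing gives 3 candidate class(es). Each should be a full parallel class (size 3, covers all 9 points).
  Class 1 (3 blocks): {2,4,7}; {3,5,6}; {0,1,8}. Points covered: [0, 1, 2, 3, 4, 5, 6, 7, 8].
  Class 2 (3 blocks): {0,2,3}; {6,7,8}; {1,4,5}. Points covered: [0, 1, 2, 3, 4, 5, 6, 7, 8].
  Class 3 (3 blocks): {0,5,7}; {1,2,6}; {3,4,8}. Points covered: [0, 1, 2, 3, 4, 5, 6, 7, 8].
All classes full (size 3)? YES. All classes cover every point? YES.
Resolvable? YES.

YES


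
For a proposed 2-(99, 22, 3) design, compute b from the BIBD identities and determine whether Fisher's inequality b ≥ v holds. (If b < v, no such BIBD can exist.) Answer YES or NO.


b = λv(v − 1)/(k(k − 1)) = 3·99·98/(22·21) = 29106/462 = 63.
Compare with v = 99: b < v, so Fisher's inequality fails.

NO


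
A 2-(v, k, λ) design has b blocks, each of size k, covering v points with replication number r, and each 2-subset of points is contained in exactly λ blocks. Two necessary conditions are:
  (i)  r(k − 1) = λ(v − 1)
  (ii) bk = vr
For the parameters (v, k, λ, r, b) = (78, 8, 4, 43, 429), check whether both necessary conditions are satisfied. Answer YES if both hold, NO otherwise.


Condition (i): r(k − 1) = 43·7 = 301; λ(v − 1) = 4·77 = 308. Match? NO.
Condition (ii): bk = 429·8 = 3432; vr = 78·43 = 3354. Match? NO.
Both conditions hold? NO.

NO


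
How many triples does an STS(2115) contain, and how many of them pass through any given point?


An STS(v) is a 2-(v, 3, 1) BIBD: block size k = 3, λ = 1.
Replication: r(k − 1) = λ(v − 1) ⇒ r·2 = 2115 − 1 = 2114 ⇒ r = 1057.
Block count: b = v(v − 1)/6 = 2115·2114/6 = 4471110/6 = 745185.

r = 1057, b = 745185.


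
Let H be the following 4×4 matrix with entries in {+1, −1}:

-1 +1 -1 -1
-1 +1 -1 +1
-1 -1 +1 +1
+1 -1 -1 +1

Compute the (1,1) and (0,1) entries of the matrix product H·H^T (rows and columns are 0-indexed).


Row 0 of H: [-1, 1, -1, -1].
Row 1 of H: [-1, 1, -1, 1].
(H·H^T)[1][1] = Σ_j H[1][j]·H[1][j] = (-1)² + (1)² + (-1)² + (1)² = 1 + 1 + 1 + 1 = 4.
(H·H^T)[0][1] = Σ_j H[0][j]·H[1][j] = (-1)·(-1) + (1)·(1) + (-1)·(-1) + (-1)·(1) = 1 + 1 + 1 + -1 = 2.
Rows 0 and 1 are not orthogonal (dot product = 2 ≠ 0), so H is not a Hadamard matrix.

(1,1) entry = 4; (0,1) entry = 2.


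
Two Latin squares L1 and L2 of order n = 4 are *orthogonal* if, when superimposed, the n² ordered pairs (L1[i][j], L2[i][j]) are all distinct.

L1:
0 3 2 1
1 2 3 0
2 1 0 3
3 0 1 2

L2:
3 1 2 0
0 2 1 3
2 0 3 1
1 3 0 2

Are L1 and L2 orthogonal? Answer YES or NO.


Form the n² = 16 superimposed pairs (L1[i][j], L2[i][j]), row by row (rows and columns indexed from 0):
row 0: (0,3) (3,1) (2,2) (1,0)
row 1: (1,0) (2,2) (3,1) (0,3)
row 2: (2,2) (1,0) (0,3) (3,1)
row 3: (3,1) (0,3) (1,0) (2,2)
Orthogonality requires all 16 pairs distinct.
But the pair (1,0) repeats: cell (0,3) has L1 = 1, L2 = 0, and cell (1,0) has L1 = 1, L2 = 0.
A repeated pair means some other pair never occurs (only 4 distinct pairs out of 16), so the squares are not orthogonal.
Conclusion: NO.

NO


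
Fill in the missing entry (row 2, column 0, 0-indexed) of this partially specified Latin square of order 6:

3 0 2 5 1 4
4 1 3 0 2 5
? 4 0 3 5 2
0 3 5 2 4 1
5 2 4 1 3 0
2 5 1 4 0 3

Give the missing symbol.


Row 2 contains symbols [0, 2, 3, 4, 5] — missing [1].
Column 0 contains symbols [0, 2, 3, 4, 5] — missing [1].
The missing symbol must appear in both missing sets; intersection = [1].
Therefore the hidden value is 1.

Missing value = 1.


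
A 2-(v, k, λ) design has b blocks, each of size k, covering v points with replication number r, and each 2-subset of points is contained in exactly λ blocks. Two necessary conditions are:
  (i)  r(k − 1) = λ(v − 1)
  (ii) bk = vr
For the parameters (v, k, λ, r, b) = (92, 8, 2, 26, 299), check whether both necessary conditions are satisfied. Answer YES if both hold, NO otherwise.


Condition (i): r(k − 1) = 26·7 = 182; λ(v − 1) = 2·91 = 182. Match? YES.
Condition (ii): bk = 299·8 = 2392; vr = 92·26 = 2392. Match? YES.
Both conditions hold? YES.

YES


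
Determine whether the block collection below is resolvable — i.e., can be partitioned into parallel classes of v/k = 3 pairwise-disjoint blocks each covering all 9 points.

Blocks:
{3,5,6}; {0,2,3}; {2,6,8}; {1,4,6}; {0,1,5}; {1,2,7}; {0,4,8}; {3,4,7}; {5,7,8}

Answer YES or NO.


v = 9, block size k = 3, number of blocks = 9.
For resolvability, blocks must partition into parallel classes of size v/k = 3.
Total blocks must therefore be a multiple of 3: 9 = 3·3 + 0 ⇒ divisible ✓.
Greedy packing gives 3 candidate class(es). Each should be a full parallel class (size 3, covers all 9 points).
  Class 1 (3 blocks): {3,5,6}; {1,2,7}; {0,4,8}. Points covered: [0, 1, 2, 3, 4, 5, 6, 7, 8].
  Class 2 (3 blocks): {0,2,3}; {1,4,6}; {5,7,8}. Points covered: [0, 1, 2, 3, 4, 5, 6, 7, 8].
  Class 3 (3 blocks): {2,6,8}; {0,1,5}; {3,4,7}. Points covered: [0, 1, 2, 3, 4, 5, 6, 7, 8].
All classes full (size 3)? YES. All classes cover every point? YES.
Resolvable? YES.

YES


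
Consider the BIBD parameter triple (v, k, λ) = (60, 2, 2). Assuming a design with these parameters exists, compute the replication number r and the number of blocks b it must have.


Any 2-(v, k, λ) BIBD satisfies two necessary conditions:
  (i)  Each point sits in r blocks, and counting incidences through any fixed point gives r(k − 1) = λ(v − 1), so r = λ(v − 1)/(k − 1).
  (ii) Total incidences bk = vr, so b = vr/k.
Step 1: r = λ(v − 1)/(k − 1) = 2·(60 − 1)/(2 − 1) = 2·59/1 = 118/1 = 118.
Step 2: b = vr/k = 60·118/2 = 7080/2 = 3540.
Check integrality: r = 118 ∈ Z ✓, b = 3540 ∈ Z ✓.
(These identities are necessary conditions: they determine r and b for any design with these parameters, but do not by themselves prove that one exists.)

r = 118, b = 3540.


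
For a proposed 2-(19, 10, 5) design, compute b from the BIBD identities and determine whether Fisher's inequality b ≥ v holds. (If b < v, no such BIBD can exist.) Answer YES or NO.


r = λ(v − 1)/(k − 1) = 5·18/9 = 10.
b = vr/k = 19·10/10 = 19.
Fisher's inequality: b ≥ v ⇔ 19 ≥ 19? YES.

YES


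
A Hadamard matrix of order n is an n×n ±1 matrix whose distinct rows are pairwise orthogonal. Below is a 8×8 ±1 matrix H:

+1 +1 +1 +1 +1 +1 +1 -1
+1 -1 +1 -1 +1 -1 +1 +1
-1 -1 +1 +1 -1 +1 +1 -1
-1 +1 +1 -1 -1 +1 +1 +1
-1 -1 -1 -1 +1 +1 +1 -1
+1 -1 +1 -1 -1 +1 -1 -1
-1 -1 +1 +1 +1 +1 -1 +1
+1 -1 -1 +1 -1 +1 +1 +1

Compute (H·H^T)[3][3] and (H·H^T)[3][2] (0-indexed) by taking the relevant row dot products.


Row 2 of H: [-1, -1, 1, 1, -1, 1, 1, -1].
Row 3 of H: [-1, 1, 1, -1, -1, 1, 1, 1].
(H·H^T)[3][3] = Σ_j H[3][j]·H[3][j] = (-1)² + (1)² + (1)² + (-1)² + (-1)² + (1)² + (1)² + (1)² = 1 + 1 + 1 + 1 + 1 + 1 + 1 + 1 = 8.
(H·H^T)[3][2] = Σ_j H[3][j]·H[2][j] = (-1)·(-1) + (1)·(-1) + (1)·(1) + (-1)·(1) + (-1)·(-1) + (1)·(1) + (1)·(1) + (1)·(-1) = 1 + -1 + 1 + -1 + 1 + 1 + 1 + -1 = 2.
Rows 3 and 2 are not orthogonal (dot product = 2 ≠ 0), so H is not a Hadamard matrix.

(3,3) entry = 8; (3,2) entry = 2.


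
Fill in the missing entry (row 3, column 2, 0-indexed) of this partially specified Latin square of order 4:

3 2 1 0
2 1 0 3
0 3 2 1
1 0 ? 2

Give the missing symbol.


Row 3 contains symbols [0, 1, 2] — missing [3].
Column 2 contains symbols [0, 1, 2] — missing [3].
The missing symbol must appear in both missing sets; intersection = [3].
Therefore the hidden value is 3.

Missing value = 3.


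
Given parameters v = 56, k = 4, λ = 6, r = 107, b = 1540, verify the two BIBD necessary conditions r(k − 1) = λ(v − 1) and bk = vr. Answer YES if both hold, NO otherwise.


Condition (i): r(k − 1) = 107·3 = 321; λ(v − 1) = 6·55 = 330. Match? NO.
Condition (ii): bk = 1540·4 = 6160; vr = 56·107 = 5992. Match? NO.
Both conditions hold? NO.

NO


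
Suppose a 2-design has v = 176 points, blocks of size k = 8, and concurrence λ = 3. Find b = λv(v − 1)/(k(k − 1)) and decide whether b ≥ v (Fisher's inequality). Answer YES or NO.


r = λ(v − 1)/(k − 1) = 3·175/7 = 75.
b = vr/k = 176·75/8 = 1650.
Fisher's inequality: b ≥ v ⇔ 1650 ≥ 176? YES.

YES


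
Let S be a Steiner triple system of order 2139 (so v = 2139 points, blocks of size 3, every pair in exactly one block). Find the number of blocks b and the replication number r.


An STS(v) is a 2-(v, 3, 1) BIBD: block size k = 3, λ = 1.
Replication: r(k − 1) = λ(v − 1) ⇒ r·2 = 2139 − 1 = 2138 ⇒ r = 1069.
Block count: bk = vr ⇒ b·3 = 2139·1069 = 2286591 ⇒ b = 762197.
(Check via b = v(v − 1)/6 = 2139·2138/6 = 4573182/6 = 762197.)

r = 1069, b = 762197.
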